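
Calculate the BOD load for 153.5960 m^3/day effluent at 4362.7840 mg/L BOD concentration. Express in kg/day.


Formula: BOD_load = volume * conc / 1000
Substituting: BOD_load = 153.5960 * 4362.7840 / 1000
Result: 670.1062 kg/day


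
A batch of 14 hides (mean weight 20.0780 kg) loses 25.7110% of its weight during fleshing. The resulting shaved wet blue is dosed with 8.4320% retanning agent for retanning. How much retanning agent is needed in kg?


Total_raw = N * avg_wt = 14 * 20.0780 = 281.0920 kg
Substrate = Total_raw * (1 - loss/100) = 281.0920 * (1 - 25.7110/100) = 208.8204 kg
Retan = Substrate * pct / 100 = 208.8204 * 8.4320 / 100 = 17.6077 kg


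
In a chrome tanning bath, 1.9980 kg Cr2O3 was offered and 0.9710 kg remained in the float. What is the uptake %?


Formula: Uptake = (offered - residual) / offered * 100
Substituting: Uptake = (1.9980 - 0.9710) / 1.9980 * 100
Result: 51.4014 %


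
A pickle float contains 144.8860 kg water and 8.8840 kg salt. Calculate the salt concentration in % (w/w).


Formula: Conc = salt / (water + salt) * 100
Substituting: Conc = 8.8840 / (144.8860 + 8.8840) * 100
Result: 5.7775 %


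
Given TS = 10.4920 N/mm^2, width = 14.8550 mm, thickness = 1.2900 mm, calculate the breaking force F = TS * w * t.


Formula: F = TS * w * t
Substituting: F = 10.4920 * 14.8550 * 1.2900
Result: 201.0577 N


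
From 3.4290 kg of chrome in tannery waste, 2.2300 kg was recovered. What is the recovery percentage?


Formula: Recovery = recovered / input * 100
Substituting: Recovery = 2.2300 / 3.4290 * 100
Result: 65.0335 %


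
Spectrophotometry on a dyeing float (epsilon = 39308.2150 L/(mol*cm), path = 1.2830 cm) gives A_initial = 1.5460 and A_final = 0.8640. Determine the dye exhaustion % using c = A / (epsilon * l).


c_initial = A_i / (epsilon * l) = 1.5460 / (39308.2150 * 1.2830) = 3.0655e-05 mol/L
c_final = A_f / (epsilon * l) = 0.8640 / (39308.2150 * 1.2830) = 1.7132e-05 mol/L
Exhaustion = (c_initial - c_final) / c_initial * 100 = (3.0655e-05 - 1.7132e-05) / 3.0655e-05 * 100 = 44.1138 %


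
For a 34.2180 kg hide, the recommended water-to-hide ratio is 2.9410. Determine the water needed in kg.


Formula: Water = hide_weight * ratio
Substituting: Water = 34.2180 * 2.9410
Result: 100.6351 kg


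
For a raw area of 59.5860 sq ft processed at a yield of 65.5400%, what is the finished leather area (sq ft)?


Formula: finished = raw * yield / 100
Substituting: finished = 59.5860 * 65.5400 / 100
Result: 39.0527 sq ft


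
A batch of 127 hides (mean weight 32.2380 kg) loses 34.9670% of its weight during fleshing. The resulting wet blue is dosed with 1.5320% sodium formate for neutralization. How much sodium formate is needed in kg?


Total_raw = N * avg_wt = 127 * 32.2380 = 4094.2260 kg
Substrate = Total_raw * (1 - loss/100) = 4094.2260 * (1 - 34.9670/100) = 2662.5980 kg
Neutralizer = Substrate * pct / 100 = 2662.5980 * 1.5320 / 100 = 40.7910 kg


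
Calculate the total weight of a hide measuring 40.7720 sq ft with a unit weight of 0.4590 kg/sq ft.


Formula: Weight = area * weight_per_sqft
Substituting: Weight = 40.7720 * 0.4590
Result: 18.7143 kg


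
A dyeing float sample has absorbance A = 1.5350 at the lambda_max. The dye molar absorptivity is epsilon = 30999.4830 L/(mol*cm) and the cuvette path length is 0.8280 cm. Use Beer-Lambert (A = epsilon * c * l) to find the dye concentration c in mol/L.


Formula: c = A / (epsilon * l)
Substituting: c = 1.5350 / (30999.4830 * 0.8280)
Result: 5.9803e-05 mol/L


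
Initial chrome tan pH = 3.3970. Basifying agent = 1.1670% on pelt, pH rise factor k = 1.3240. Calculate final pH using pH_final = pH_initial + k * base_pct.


Formula: pH_final = pH_initial + k * base_pct
Substituting: pH_final = 3.3970 + 1.3240 * 1.1670
Result: 4.9421


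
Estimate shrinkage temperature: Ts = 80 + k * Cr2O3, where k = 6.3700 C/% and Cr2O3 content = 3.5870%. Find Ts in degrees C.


Formula: Ts = 80 + k * Cr2O3
Substituting: Ts = 80 + 6.3700 * 3.5870
Result: 102.8492 C


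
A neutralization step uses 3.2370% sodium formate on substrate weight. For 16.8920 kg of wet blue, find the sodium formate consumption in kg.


Formula: Neutralizer = substrate * pct / 100
Substituting: Neutralizer = 16.8920 * 3.2370 / 100
Result: 0.5468 kg


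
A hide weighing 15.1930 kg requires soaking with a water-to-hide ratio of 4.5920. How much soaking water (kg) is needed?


Formula: Water = hide_weight * ratio
Substituting: Water = 15.1930 * 4.5920
Result: 69.7663 kg


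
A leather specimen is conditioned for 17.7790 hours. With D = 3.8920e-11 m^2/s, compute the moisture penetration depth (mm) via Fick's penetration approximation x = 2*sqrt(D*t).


t = 17.7790 hr * 3600 = 64004.4000 s
D * t = 3.8920e-11 * 64004.4000 = 2.4911e-06
x = 2 * sqrt(D*t) = 2 * sqrt(2.4911e-06) = 0.00315661 m = 3.1566 mm


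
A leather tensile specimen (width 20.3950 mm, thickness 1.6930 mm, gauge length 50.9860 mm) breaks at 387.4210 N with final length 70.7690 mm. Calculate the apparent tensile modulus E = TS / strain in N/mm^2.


TS = F / (w * t) = 387.4210 / (20.3950 * 1.6930) = 11.2202 N/mm^2
strain = (Lf - L0) / L0 = (70.7690 - 50.9860) / 50.9860 = 0.3880
E = TS / strain = 11.2202 / 0.3880 = 28.9175 N/mm^2


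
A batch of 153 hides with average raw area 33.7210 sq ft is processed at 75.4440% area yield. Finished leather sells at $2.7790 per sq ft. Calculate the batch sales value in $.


Raw_total = N * avg_area = 153 * 33.7210 = 5159.3130 sq ft
Finished = Raw_total * yield / 100 = 5159.3130 * 75.4440 / 100 = 3892.3921 sq ft
Value = Finished * price = 3892.3921 * 2.7790 = 10816.9576 $


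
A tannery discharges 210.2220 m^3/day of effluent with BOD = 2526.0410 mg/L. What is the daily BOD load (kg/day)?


Formula: BOD_load = volume * conc / 1000
Substituting: BOD_load = 210.2220 * 2526.0410 / 1000
Result: 531.0294 kg/day


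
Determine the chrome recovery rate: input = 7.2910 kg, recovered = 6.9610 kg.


Formula: Recovery = recovered / input * 100
Substituting: Recovery = 6.9610 / 7.2910 * 100
Result: 95.4739 %


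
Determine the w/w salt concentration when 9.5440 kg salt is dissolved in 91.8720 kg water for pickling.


Formula: Conc = salt / (water + salt) * 100
Substituting: Conc = 9.5440 / (91.8720 + 9.5440) * 100
Result: 9.4107 %


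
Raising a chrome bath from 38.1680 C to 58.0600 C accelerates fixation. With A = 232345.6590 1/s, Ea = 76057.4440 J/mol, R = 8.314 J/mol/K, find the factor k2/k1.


T1 = 38.1680 + 273.15 = 311.3180 K; T2 = 58.0600 + 273.15 = 331.2100 K
k1 = A * exp(-Ea/(R*T1)) = 232345.6590 * exp(-76057.4440/(8.314*311.3180)) = 4.0210e-08 1/s
k2 = A * exp(-Ea/(R*T2)) = 232345.6590 * exp(-76057.4440/(8.314*331.2100)) = 2.3485e-07 1/s
k2/k1 = 2.3485e-07 / 4.0210e-08 = 5.8406


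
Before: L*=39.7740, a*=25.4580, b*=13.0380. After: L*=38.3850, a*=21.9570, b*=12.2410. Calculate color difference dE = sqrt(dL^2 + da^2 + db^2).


dL = -1.3890, da = -3.5010, db = -0.7970
dE = sqrt((-1.3890)^2 + (-3.5010)^2 + (-0.7970)^2) = 3.8499


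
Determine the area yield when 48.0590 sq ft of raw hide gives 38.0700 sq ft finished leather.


Formula: Yield = finished / raw * 100
Substituting: Yield = 38.0700 / 48.0590 * 100
Result: 79.2151 %


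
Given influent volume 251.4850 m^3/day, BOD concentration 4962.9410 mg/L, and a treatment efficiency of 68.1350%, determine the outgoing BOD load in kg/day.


Load_in = volume * conc / 1000 = 251.4850 * 4962.9410 / 1000 = 1248.1052 kg/day
Removed = Load_in * eff / 100 = 1248.1052 * 68.1350 / 100 = 850.3965 kg/day
Load_out = Load_in - Removed = 1248.1052 - 850.3965 = 397.7087 kg/day


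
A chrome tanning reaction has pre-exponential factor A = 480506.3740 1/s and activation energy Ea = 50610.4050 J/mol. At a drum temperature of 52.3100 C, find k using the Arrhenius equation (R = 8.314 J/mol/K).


T_K = T_C + 273.15 = 52.3100 + 273.15 = 325.4600 K
exponent = -Ea / (R * T_K) = -50610.4050 / (8.314 * 325.4600) = -18.7039
k = A * exp(exponent) = 480506.3740 * exp(-18.7039) = 0.00361992 1/s


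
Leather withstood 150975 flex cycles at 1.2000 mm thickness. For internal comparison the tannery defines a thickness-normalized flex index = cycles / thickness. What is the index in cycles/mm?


Formula: Index = cycles / thickness
Substituting: Index = 150975 / 1.2000
Result: 125812.5000 cycles/mm


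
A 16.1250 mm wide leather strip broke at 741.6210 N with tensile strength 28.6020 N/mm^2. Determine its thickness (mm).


Formula: t = F / (TS * w)
Substituting: t = 741.6210 / (28.6020 * 16.1250)
Result: 1.6080 mm


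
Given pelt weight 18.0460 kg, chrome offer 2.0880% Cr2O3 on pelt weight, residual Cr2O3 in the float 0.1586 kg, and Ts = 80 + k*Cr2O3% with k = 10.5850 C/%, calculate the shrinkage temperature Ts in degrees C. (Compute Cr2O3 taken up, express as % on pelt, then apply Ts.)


Offered = pelt * offer_pct / 100 = 18.0460 * 2.0880 / 100 = 0.3768 kg
Uptake = offered - residual = 0.3768 - 0.1586 = 0.2182 kg
Cr2O3% on pelt = uptake / pelt * 100 = 0.2182 / 18.0460 * 100 = 1.2091 %
Ts = 80 + k * Cr2O3% = 80 + 10.5850 * 1.2091 = 92.7987 C


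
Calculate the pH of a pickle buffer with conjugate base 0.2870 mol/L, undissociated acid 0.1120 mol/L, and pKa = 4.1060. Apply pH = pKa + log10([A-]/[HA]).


ratio = [A-] / [HA] = 0.2870 / 0.1120 = 2.5625
log10(ratio) = 0.4087
pH = pKa + log10(ratio) = 4.1060 + 0.4087 = 4.5147


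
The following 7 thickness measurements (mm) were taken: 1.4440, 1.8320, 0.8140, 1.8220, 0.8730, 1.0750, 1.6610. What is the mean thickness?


Formula: Average = sum / n
Substituting: Average = 9.5210 / 7
Result: 1.3601 mm


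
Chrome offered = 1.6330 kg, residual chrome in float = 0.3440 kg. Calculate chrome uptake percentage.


Formula: Uptake = (offered - residual) / offered * 100
Substituting: Uptake = (1.6330 - 0.3440) / 1.6330 * 100
Result: 78.9345 %


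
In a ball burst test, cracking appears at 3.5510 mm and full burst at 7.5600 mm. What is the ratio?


Formula: Ratio = crack / burst
Substituting: Ratio = 3.5510 / 7.5600
Result: 0.4697


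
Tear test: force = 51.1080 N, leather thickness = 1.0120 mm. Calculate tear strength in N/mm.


Formula: Tear strength = force / thickness
Substituting: Tear strength = 51.1080 / 1.0120
Result: 50.5020 N/mm


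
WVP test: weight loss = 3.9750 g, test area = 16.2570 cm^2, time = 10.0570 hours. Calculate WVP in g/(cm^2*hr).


Formula: WVP = loss / (area * time)
Substituting: WVP = 3.9750 / (16.2570 * 10.0570)
Result: 0.0243124 g/(cm^2*hr)


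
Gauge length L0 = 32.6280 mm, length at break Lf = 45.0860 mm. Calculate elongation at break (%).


Formula: Elongation = (Lf - L0) / L0 * 100
Substituting: Elongation = (45.0860 - 32.6280) / 32.6280 * 100
Result: 38.1819 %


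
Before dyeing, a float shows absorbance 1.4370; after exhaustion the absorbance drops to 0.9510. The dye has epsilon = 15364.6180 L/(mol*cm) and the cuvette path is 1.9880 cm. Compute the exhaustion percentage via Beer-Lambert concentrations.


c_initial = A_i / (epsilon * l) = 1.4370 / (15364.6180 * 1.9880) = 4.7046e-05 mol/L
c_final = A_f / (epsilon * l) = 0.9510 / (15364.6180 * 1.9880) = 3.1135e-05 mol/L
Exhaustion = (c_initial - c_final) / c_initial * 100 = (4.7046e-05 - 3.1135e-05) / 4.7046e-05 * 100 = 33.8205 %


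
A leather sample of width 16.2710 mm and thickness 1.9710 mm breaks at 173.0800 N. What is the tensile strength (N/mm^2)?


Formula: TS = force / (width * thickness)
Substituting: TS = 173.0800 / (16.2710 * 1.9710)
Result: 5.3969 N/mm^2


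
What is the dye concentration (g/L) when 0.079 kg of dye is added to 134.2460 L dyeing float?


Formula: Conc = dye_mass(kg) / volume(L) * 1000
Substituting: Conc = 0.079 / 134.2460 * 1000
Result: 0.5885 g/L


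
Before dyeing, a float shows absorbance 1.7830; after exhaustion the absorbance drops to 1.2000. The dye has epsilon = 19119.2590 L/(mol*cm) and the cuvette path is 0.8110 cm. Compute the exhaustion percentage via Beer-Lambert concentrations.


c_initial = A_i / (epsilon * l) = 1.7830 / (19119.2590 * 0.8110) = 1.1499e-04 mol/L
c_final = A_f / (epsilon * l) = 1.2000 / (19119.2590 * 0.8110) = 7.7391e-05 mol/L
Exhaustion = (c_initial - c_final) / c_initial * 100 = (1.1499e-04 - 7.7391e-05) / 1.1499e-04 * 100 = 32.6977 %


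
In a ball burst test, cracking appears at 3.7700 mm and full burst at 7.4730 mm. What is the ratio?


Formula: Ratio = crack / burst
Substituting: Ratio = 3.7700 / 7.4730
Result: 0.5045


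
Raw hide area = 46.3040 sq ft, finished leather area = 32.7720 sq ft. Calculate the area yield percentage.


Formula: Yield = finished / raw * 100
Substituting: Yield = 32.7720 / 46.3040 * 100
Result: 70.7757 %


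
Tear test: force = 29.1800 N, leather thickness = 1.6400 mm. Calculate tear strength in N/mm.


Formula: Tear strength = force / thickness
Substituting: Tear strength = 29.1800 / 1.6400
Result: 17.7927 N/mm


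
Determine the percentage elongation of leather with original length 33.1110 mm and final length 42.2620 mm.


Formula: Elongation = (Lf - L0) / L0 * 100
Substituting: Elongation = (42.2620 - 33.1110) / 33.1110 * 100
Result: 27.6373 %


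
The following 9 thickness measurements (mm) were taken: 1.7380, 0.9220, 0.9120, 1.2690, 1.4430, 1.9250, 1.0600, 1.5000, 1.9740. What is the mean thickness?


Formula: Average = sum / n
Substituting: Average = 12.7430 / 9
Result: 1.4159 mm


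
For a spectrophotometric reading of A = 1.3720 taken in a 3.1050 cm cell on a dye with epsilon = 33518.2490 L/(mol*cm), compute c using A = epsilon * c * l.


Formula: c = A / (epsilon * l)
Substituting: c = 1.3720 / (33518.2490 * 3.1050)
Result: 1.3183e-05 mol/L


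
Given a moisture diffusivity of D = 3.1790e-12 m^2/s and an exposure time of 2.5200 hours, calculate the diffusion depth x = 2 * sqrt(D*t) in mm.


t = 2.5200 hr * 3600 = 9072.0000 s
D * t = 3.1790e-12 * 9072.0000 = 2.8840e-08
x = 2 * sqrt(D*t) = 2 * sqrt(2.8840e-08) = 3.3965e-04 m = 0.3396 mm


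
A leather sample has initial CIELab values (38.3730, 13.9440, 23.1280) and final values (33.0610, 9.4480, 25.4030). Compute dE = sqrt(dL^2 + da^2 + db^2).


dL = -5.3120, da = -4.4960, db = 2.2750
dE = sqrt((-5.3120)^2 + (-4.4960)^2 + 2.2750^2) = 7.3217


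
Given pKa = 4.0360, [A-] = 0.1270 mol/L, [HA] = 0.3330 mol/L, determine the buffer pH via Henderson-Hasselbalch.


ratio = [A-] / [HA] = 0.1270 / 0.3330 = 0.3814
log10(ratio) = -0.4186
pH = pKa + log10(ratio) = 4.0360 - 0.4186 = 3.6174


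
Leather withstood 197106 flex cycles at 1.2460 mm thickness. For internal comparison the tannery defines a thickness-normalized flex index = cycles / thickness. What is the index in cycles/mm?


Formula: Index = cycles / thickness
Substituting: Index = 197106 / 1.2460
Result: 158191.0112 cycles/mm


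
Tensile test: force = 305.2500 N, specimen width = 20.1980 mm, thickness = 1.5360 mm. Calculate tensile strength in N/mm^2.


Formula: TS = force / (width * thickness)
Substituting: TS = 305.2500 / (20.1980 * 1.5360)
Result: 9.8391 N/mm^2


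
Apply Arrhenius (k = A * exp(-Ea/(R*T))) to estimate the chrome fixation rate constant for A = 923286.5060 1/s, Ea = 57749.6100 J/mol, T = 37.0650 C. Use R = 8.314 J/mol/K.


T_K = T_C + 273.15 = 37.0650 + 273.15 = 310.2150 K
exponent = -Ea / (R * T_K) = -57749.6100 / (8.314 * 310.2150) = -22.3911
k = A * exp(exponent) = 923286.5060 * exp(-22.3911) = 1.7418e-04 1/s


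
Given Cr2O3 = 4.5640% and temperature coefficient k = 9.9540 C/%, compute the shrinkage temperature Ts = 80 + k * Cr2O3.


Formula: Ts = 80 + k * Cr2O3
Substituting: Ts = 80 + 9.9540 * 4.5640
Result: 125.4301 C


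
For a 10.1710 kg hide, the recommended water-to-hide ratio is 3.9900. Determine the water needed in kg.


Formula: Water = hide_weight * ratio
Substituting: Water = 10.1710 * 3.9900
Result: 40.5823 kg


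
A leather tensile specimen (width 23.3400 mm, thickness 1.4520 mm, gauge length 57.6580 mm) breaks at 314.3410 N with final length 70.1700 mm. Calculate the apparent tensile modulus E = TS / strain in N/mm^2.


TS = F / (w * t) = 314.3410 / (23.3400 * 1.4520) = 9.2754 N/mm^2
strain = (Lf - L0) / L0 = (70.1700 - 57.6580) / 57.6580 = 0.2170
E = TS / strain = 9.2754 / 0.2170 = 42.7431 N/mm^2


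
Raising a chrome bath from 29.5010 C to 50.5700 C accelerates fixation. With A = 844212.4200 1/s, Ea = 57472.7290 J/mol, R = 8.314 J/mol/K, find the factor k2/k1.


T1 = 29.5010 + 273.15 = 302.6510 K; T2 = 50.5700 + 273.15 = 323.7200 K
k1 = A * exp(-Ea/(R*T1)) = 844212.4200 * exp(-57472.7290/(8.314*302.6510)) = 1.0159e-04 1/s
k2 = A * exp(-Ea/(R*T2)) = 844212.4200 * exp(-57472.7290/(8.314*323.7200)) = 4.4922e-04 1/s
k2/k1 = 4.4922e-04 / 1.0159e-04 = 4.4219


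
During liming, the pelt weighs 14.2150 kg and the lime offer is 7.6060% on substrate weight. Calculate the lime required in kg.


Formula: Lime = substrate * pct / 100
Substituting: Lime = 14.2150 * 7.6060 / 100
Result: 1.0812 kg


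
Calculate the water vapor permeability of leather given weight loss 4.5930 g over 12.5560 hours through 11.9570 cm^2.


Formula: WVP = loss / (area * time)
Substituting: WVP = 4.5930 / (11.9570 * 12.5560)
Result: 0.0305931 g/(cm^2*hr)


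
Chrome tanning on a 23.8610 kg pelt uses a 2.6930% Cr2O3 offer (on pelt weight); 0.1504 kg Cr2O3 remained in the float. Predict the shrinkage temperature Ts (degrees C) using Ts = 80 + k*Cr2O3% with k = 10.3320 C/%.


Offered = pelt * offer_pct / 100 = 23.8610 * 2.6930 / 100 = 0.6426 kg
Uptake = offered - residual = 0.6426 - 0.1504 = 0.4922 kg
Cr2O3% on pelt = uptake / pelt * 100 = 0.4922 / 23.8610 * 100 = 2.0627 %
Ts = 80 + k * Cr2O3% = 80 + 10.3320 * 2.0627 = 101.3116 C


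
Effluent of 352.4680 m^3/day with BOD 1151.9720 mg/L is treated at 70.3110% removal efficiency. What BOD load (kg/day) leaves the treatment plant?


Load_in = volume * conc / 1000 = 352.4680 * 1151.9720 / 1000 = 406.0333 kg/day
Removed = Load_in * eff / 100 = 406.0333 * 70.3110 / 100 = 285.4861 kg/day
Load_out = Load_in - Removed = 406.0333 - 285.4861 = 120.5472 kg/day


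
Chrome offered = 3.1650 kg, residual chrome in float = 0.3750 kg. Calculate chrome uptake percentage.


Formula: Uptake = (offered - residual) / offered * 100
Substituting: Uptake = (3.1650 - 0.3750) / 3.1650 * 100
Result: 88.1517 %


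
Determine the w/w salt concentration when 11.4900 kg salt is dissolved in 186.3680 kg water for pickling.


Formula: Conc = salt / (water + salt) * 100
Substituting: Conc = 11.4900 / (186.3680 + 11.4900) * 100
Result: 5.8072 %


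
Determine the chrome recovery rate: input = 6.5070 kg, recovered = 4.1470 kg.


Formula: Recovery = recovered / input * 100
Substituting: Recovery = 4.1470 / 6.5070 * 100
Result: 63.7314 %


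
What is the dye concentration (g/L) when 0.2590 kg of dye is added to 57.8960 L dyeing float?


Formula: Conc = dye_mass(kg) / volume(L) * 1000
Substituting: Conc = 0.2590 / 57.8960 * 1000
Result: 4.4735 g/L


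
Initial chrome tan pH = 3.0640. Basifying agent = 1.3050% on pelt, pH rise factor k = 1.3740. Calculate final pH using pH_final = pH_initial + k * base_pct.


Formula: pH_final = pH_initial + k * base_pct
Substituting: pH_final = 3.0640 + 1.3740 * 1.3050
Result: 4.8571


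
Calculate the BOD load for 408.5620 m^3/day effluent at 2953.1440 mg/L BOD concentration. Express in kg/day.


Formula: BOD_load = volume * conc / 1000
Substituting: BOD_load = 408.5620 * 2953.1440 / 1000
Result: 1206.5424 kg/day


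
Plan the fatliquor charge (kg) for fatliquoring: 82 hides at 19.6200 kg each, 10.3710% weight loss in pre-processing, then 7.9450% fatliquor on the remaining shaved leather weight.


Total_raw = N * avg_wt = 82 * 19.6200 = 1608.8400 kg
Substrate = Total_raw * (1 - loss/100) = 1608.8400 * (1 - 10.3710/100) = 1441.9872 kg
Fat = Substrate * pct / 100 = 1441.9872 * 7.9450 / 100 = 114.5659 kg


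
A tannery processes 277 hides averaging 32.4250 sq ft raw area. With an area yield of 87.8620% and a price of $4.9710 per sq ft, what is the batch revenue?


Raw_total = N * avg_area = 277 * 32.4250 = 8981.7250 sq ft
Finished = Raw_total * yield / 100 = 8981.7250 * 87.8620 / 100 = 7891.5232 sq ft
Value = Finished * price = 7891.5232 * 4.9710 = 39228.7619 $


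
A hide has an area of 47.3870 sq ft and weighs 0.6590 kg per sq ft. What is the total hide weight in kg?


Formula: Weight = area * weight_per_sqft
Substituting: Weight = 47.3870 * 0.6590
Result: 31.2280 kg


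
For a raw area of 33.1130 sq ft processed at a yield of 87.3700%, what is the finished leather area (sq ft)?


Formula: finished = raw * yield / 100
Substituting: finished = 33.1130 * 87.3700 / 100
Result: 28.9308 sq ft


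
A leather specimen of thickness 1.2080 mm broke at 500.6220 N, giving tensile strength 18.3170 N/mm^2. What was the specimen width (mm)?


Formula: w = F / (TS * t)
Substituting: w = 500.6220 / (18.3170 * 1.2080)
Result: 22.6250 mm


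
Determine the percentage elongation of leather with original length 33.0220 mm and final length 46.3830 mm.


Formula: Elongation = (Lf - L0) / L0 * 100
Substituting: Elongation = (46.3830 - 33.0220) / 33.0220 * 100
Result: 40.4609 %


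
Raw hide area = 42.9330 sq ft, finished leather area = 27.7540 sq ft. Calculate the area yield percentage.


Formula: Yield = finished / raw * 100
Substituting: Yield = 27.7540 / 42.9330 * 100
Result: 64.6449 %


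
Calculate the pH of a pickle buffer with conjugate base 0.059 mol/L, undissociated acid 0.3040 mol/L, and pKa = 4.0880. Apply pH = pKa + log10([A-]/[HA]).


ratio = [A-] / [HA] = 0.059 / 0.3040 = 0.1941
log10(ratio) = -0.7120
pH = pKa + log10(ratio) = 4.0880 - 0.7120 = 3.3760


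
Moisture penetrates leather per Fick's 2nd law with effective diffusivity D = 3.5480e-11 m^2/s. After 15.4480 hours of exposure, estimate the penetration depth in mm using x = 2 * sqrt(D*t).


t = 15.4480 hr * 3600 = 55612.8000 s
D * t = 3.5480e-11 * 55612.8000 = 1.9731e-06
x = 2 * sqrt(D*t) = 2 * sqrt(1.9731e-06) = 0.00280937 m = 2.8094 mm


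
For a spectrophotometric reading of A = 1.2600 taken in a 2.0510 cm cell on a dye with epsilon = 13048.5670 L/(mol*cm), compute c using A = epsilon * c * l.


Formula: c = A / (epsilon * l)
Substituting: c = 1.2600 / (13048.5670 * 2.0510)
Result: 4.7081e-05 mol/L


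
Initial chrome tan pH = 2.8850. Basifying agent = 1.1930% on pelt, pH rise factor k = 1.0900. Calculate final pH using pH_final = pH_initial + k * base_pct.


Formula: pH_final = pH_initial + k * base_pct
Substituting: pH_final = 2.8850 + 1.0900 * 1.1930
Result: 4.1854


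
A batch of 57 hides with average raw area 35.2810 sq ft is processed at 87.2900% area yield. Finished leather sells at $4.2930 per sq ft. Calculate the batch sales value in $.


Raw_total = N * avg_area = 57 * 35.2810 = 2011.0170 sq ft
Finished = Raw_total * yield / 100 = 2011.0170 * 87.2900 / 100 = 1755.4167 sq ft
Value = Finished * price = 1755.4167 * 4.2930 = 7536.0041 $


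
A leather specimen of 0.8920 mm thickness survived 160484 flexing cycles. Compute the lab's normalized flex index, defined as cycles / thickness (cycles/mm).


Formula: Index = cycles / thickness
Substituting: Index = 160484 / 0.8920
Result: 179914.7982 cycles/mm


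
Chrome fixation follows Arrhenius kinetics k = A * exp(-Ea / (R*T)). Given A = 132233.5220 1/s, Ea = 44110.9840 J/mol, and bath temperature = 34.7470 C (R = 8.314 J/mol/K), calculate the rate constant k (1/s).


T_K = T_C + 273.15 = 34.7470 + 273.15 = 307.8970 K
exponent = -Ea / (R * T_K) = -44110.9840 / (8.314 * 307.8970) = -17.2318
k = A * exp(exponent) = 132233.5220 * exp(-17.2318) = 0.00434165 1/s


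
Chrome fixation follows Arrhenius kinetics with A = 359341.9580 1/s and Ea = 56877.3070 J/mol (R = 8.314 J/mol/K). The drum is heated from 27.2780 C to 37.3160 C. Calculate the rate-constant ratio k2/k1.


T1 = 27.2780 + 273.15 = 300.4280 K; T2 = 37.3160 + 273.15 = 310.4660 K
k1 = A * exp(-Ea/(R*T1)) = 359341.9580 * exp(-56877.3070/(8.314*300.4280)) = 4.6349e-05 1/s
k2 = A * exp(-Ea/(R*T2)) = 359341.9580 * exp(-56877.3070/(8.314*310.4660)) = 9.6780e-05 1/s
k2/k1 = 9.6780e-05 / 4.6349e-05 = 2.0881


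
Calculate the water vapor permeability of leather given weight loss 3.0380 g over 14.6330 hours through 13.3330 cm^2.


Formula: WVP = loss / (area * time)
Substituting: WVP = 3.0380 / (13.3330 * 14.6330)
Result: 0.0155714 g/(cm^2*hr)


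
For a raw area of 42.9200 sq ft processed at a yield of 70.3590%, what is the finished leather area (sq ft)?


Formula: finished = raw * yield / 100
Substituting: finished = 42.9200 * 70.3590 / 100
Result: 30.1981 sq ft


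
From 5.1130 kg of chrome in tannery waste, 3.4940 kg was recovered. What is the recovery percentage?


Formula: Recovery = recovered / input * 100
Substituting: Recovery = 3.4940 / 5.1130 * 100
Result: 68.3356 %


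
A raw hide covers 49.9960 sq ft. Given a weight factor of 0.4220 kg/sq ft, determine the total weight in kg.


Formula: Weight = area * weight_per_sqft
Substituting: Weight = 49.9960 * 0.4220
Result: 21.0983 kg


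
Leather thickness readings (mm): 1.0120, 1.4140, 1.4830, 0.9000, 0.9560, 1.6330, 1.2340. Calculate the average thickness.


Formula: Average = sum / n
Substituting: Average = 8.6320 / 7
Result: 1.2331 mm


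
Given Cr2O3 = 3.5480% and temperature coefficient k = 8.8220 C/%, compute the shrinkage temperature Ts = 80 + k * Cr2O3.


Formula: Ts = 80 + k * Cr2O3
Substituting: Ts = 80 + 8.8220 * 3.5480
Result: 111.3005 C


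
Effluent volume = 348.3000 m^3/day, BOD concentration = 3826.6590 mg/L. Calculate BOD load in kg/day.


Formula: BOD_load = volume * conc / 1000
Substituting: BOD_load = 348.3000 * 3826.6590 / 1000
Result: 1332.8253 kg/day


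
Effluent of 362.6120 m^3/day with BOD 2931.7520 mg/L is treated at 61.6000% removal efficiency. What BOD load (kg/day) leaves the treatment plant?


Load_in = volume * conc / 1000 = 362.6120 * 2931.7520 / 1000 = 1063.0885 kg/day
Removed = Load_in * eff / 100 = 1063.0885 * 61.6000 / 100 = 654.8625 kg/day
Load_out = Load_in - Removed = 1063.0885 - 654.8625 = 408.2260 kg/day


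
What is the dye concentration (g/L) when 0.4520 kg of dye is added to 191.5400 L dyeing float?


Formula: Conc = dye_mass(kg) / volume(L) * 1000
Substituting: Conc = 0.4520 / 191.5400 * 1000
Result: 2.3598 g/L


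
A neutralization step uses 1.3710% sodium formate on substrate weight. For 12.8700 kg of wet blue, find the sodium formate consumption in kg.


Formula: Neutralizer = substrate * pct / 100
Substituting: Neutralizer = 12.8700 * 1.3710 / 100
Result: 0.1764 kg


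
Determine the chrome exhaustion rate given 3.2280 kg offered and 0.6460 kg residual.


Formula: Uptake = (offered - residual) / offered * 100
Substituting: Uptake = (3.2280 - 0.6460) / 3.2280 * 100
Result: 79.9876 %


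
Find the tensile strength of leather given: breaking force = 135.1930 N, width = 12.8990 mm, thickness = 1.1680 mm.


Formula: TS = force / (width * thickness)
Substituting: TS = 135.1930 / (12.8990 * 1.1680)
Result: 8.9734 N/mm^2


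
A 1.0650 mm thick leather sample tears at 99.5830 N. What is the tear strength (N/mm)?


Formula: Tear strength = force / thickness
Substituting: Tear strength = 99.5830 / 1.0650
Result: 93.5052 N/mm


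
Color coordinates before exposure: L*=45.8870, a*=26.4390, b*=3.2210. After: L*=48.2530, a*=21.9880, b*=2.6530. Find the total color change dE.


dL = 2.3660, da = -4.4510, db = -0.5680
dE = sqrt(2.3660^2 + (-4.4510)^2 + (-0.5680)^2) = 5.0727


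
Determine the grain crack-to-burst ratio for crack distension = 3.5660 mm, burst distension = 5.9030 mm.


Formula: Ratio = crack / burst
Substituting: Ratio = 3.5660 / 5.9030
Result: 0.6041


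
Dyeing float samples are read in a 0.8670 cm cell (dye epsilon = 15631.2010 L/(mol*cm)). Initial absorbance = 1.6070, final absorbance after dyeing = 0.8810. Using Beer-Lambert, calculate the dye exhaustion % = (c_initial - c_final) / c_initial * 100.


c_initial = A_i / (epsilon * l) = 1.6070 / (15631.2010 * 0.8670) = 1.1858e-04 mol/L
c_final = A_f / (epsilon * l) = 0.8810 / (15631.2010 * 0.8670) = 6.5008e-05 mol/L
Exhaustion = (c_initial - c_final) / c_initial * 100 = (1.1858e-04 - 6.5008e-05) / 1.1858e-04 * 100 = 45.1773 %


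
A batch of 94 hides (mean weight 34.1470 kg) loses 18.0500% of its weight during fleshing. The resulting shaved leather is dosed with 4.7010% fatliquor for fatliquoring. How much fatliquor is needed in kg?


Total_raw = N * avg_wt = 94 * 34.1470 = 3209.8180 kg
Substrate = Total_raw * (1 - loss/100) = 3209.8180 * (1 - 18.0500/100) = 2630.4459 kg
Fat = Substrate * pct / 100 = 2630.4459 * 4.7010 / 100 = 123.6573 kg


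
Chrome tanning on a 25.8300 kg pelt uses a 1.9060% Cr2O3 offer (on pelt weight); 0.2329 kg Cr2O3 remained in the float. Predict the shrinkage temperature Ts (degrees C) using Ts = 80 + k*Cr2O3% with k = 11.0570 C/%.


Offered = pelt * offer_pct / 100 = 25.8300 * 1.9060 / 100 = 0.4923 kg
Uptake = offered - residual = 0.4923 - 0.2329 = 0.2594 kg
Cr2O3% on pelt = uptake / pelt * 100 = 0.2594 / 25.8300 * 100 = 1.0043 %
Ts = 80 + k * Cr2O3% = 80 + 11.0570 * 1.0043 = 91.1049 C


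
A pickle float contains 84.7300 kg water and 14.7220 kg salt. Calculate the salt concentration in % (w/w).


Formula: Conc = salt / (water + salt) * 100
Substituting: Conc = 14.7220 / (84.7300 + 14.7220) * 100
Result: 14.8031 %


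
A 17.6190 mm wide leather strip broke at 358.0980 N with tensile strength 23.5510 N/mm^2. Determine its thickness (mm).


Formula: t = F / (TS * w)
Substituting: t = 358.0980 / (23.5510 * 17.6190)
Result: 0.8630 mm


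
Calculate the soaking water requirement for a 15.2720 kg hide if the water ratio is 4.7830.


Formula: Water = hide_weight * ratio
Substituting: Water = 15.2720 * 4.7830
Result: 73.0460 kg


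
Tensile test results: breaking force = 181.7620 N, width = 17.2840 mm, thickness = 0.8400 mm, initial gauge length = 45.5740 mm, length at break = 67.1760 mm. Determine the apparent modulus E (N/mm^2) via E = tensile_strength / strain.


TS = F / (w * t) = 181.7620 / (17.2840 * 0.8400) = 12.5193 N/mm^2
strain = (Lf - L0) / L0 = (67.1760 - 45.5740) / 45.5740 = 0.4740
E = TS / strain = 12.5193 / 0.4740 = 26.4121 N/mm^2


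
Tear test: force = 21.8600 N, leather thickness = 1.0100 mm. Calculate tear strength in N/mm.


Formula: Tear strength = force / thickness
Substituting: Tear strength = 21.8600 / 1.0100
Result: 21.6436 N/mm


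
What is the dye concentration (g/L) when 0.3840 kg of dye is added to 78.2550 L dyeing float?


Formula: Conc = dye_mass(kg) / volume(L) * 1000
Substituting: Conc = 0.3840 / 78.2550 * 1000
Result: 4.9070 g/L


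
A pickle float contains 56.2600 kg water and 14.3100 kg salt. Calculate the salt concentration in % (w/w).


Formula: Conc = salt / (water + salt) * 100
Substituting: Conc = 14.3100 / (56.2600 + 14.3100) * 100
Result: 20.2777 %


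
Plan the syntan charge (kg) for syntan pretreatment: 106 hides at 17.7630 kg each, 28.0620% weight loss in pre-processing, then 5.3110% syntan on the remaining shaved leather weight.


Total_raw = N * avg_wt = 106 * 17.7630 = 1882.8780 kg
Substrate = Total_raw * (1 - loss/100) = 1882.8780 * (1 - 28.0620/100) = 1354.5048 kg
Syntan = Substrate * pct / 100 = 1354.5048 * 5.3110 / 100 = 71.9377 kg


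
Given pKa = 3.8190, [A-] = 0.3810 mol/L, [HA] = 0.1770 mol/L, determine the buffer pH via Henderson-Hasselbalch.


ratio = [A-] / [HA] = 0.3810 / 0.1770 = 2.1525
log10(ratio) = 0.3330
pH = pKa + log10(ratio) = 3.8190 + 0.3330 = 4.1520


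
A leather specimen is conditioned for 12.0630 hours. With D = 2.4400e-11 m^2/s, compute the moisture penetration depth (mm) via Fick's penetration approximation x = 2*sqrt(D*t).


t = 12.0630 hr * 3600 = 43426.8000 s
D * t = 2.4400e-11 * 43426.8000 = 1.0596e-06
x = 2 * sqrt(D*t) = 2 * sqrt(1.0596e-06) = 0.00205875 m = 2.0588 mm


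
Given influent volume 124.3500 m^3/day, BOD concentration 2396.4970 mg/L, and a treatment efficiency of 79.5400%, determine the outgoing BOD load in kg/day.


Load_in = volume * conc / 1000 = 124.3500 * 2396.4970 / 1000 = 298.0044 kg/day
Removed = Load_in * eff / 100 = 298.0044 * 79.5400 / 100 = 237.0327 kg/day
Load_out = Load_in - Removed = 298.0044 - 237.0327 = 60.9717 kg/day


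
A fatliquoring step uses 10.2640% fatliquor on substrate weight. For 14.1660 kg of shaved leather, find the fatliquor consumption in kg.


Formula: Fat = substrate * pct / 100
Substituting: Fat = 14.1660 * 10.2640 / 100
Result: 1.4540 kg


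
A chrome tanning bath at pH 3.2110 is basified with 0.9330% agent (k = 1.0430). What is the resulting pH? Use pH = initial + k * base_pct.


Formula: pH_final = pH_initial + k * base_pct
Substituting: pH_final = 3.2110 + 1.0430 * 0.9330
Result: 4.1841


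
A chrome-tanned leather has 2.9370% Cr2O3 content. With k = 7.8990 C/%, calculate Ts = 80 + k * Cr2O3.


Formula: Ts = 80 + k * Cr2O3
Substituting: Ts = 80 + 7.8990 * 2.9370
Result: 103.1994 C


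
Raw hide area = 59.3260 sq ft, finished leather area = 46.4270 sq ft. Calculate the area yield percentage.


Formula: Yield = finished / raw * 100
Substituting: Yield = 46.4270 / 59.3260 * 100
Result: 78.2574 %


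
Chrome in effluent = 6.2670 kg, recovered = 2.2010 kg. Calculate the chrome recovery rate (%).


Formula: Recovery = recovered / input * 100
Substituting: Recovery = 2.2010 / 6.2670 * 100
Result: 35.1205 %


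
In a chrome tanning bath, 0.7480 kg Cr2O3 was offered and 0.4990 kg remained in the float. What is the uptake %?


Formula: Uptake = (offered - residual) / offered * 100
Substituting: Uptake = (0.7480 - 0.4990) / 0.7480 * 100
Result: 33.2888 %


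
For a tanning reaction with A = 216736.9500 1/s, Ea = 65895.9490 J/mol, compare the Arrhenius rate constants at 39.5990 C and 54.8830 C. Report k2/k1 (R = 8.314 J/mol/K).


T1 = 39.5990 + 273.15 = 312.7490 K; T2 = 54.8830 + 273.15 = 328.0330 K
k1 = A * exp(-Ea/(R*T1)) = 216736.9500 * exp(-65895.9490/(8.314*312.7490)) = 2.1367e-06 1/s
k2 = A * exp(-Ea/(R*T2)) = 216736.9500 * exp(-65895.9490/(8.314*328.0330)) = 6.9591e-06 1/s
k2/k1 = 6.9591e-06 / 2.1367e-06 = 3.2569


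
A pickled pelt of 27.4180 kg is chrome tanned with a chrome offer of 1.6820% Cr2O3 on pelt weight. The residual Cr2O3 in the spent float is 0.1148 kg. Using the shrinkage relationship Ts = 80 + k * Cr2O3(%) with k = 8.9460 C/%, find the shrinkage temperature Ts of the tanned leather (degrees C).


Offered = pelt * offer_pct / 100 = 27.4180 * 1.6820 / 100 = 0.4612 kg
Uptake = offered - residual = 0.4612 - 0.1148 = 0.3464 kg
Cr2O3% on pelt = uptake / pelt * 100 = 0.3464 / 27.4180 * 100 = 1.2633 %
Ts = 80 + k * Cr2O3% = 80 + 8.9460 * 1.2633 = 91.3015 C


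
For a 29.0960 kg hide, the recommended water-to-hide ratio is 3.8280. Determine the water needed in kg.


Formula: Water = hide_weight * ratio
Substituting: Water = 29.0960 * 3.8280
Result: 111.3795 kg


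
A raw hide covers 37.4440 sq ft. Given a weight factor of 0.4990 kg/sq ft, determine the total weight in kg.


Formula: Weight = area * weight_per_sqft
Substituting: Weight = 37.4440 * 0.4990
Result: 18.6846 kg


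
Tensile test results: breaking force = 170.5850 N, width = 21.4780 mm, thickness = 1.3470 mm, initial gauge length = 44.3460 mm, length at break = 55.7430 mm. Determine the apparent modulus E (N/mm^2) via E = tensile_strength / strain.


TS = F / (w * t) = 170.5850 / (21.4780 * 1.3470) = 5.8963 N/mm^2
strain = (Lf - L0) / L0 = (55.7430 - 44.3460) / 44.3460 = 0.2570
E = TS / strain = 5.8963 / 0.2570 = 22.9426 N/mm^2


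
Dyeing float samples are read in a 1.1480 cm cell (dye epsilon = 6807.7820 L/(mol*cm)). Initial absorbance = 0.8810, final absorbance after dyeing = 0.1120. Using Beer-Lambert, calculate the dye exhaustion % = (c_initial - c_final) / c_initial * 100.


c_initial = A_i / (epsilon * l) = 0.8810 / (6807.7820 * 1.1480) = 1.1273e-04 mol/L
c_final = A_f / (epsilon * l) = 0.1120 / (6807.7820 * 1.1480) = 1.4331e-05 mol/L
Exhaustion = (c_initial - c_final) / c_initial * 100 = (1.1273e-04 - 1.4331e-05) / 1.1273e-04 * 100 = 87.2872 %


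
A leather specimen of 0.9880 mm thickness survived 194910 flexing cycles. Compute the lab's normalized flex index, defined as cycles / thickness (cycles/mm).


Formula: Index = cycles / thickness
Substituting: Index = 194910 / 0.9880
Result: 197277.3279 cycles/mm


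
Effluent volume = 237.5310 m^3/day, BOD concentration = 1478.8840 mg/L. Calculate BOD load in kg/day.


Formula: BOD_load = volume * conc / 1000
Substituting: BOD_load = 237.5310 * 1478.8840 / 1000
Result: 351.2808 kg/day


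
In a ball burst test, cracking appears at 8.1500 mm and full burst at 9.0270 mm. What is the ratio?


Formula: Ratio = crack / burst
Substituting: Ratio = 8.1500 / 9.0270
Result: 0.9028


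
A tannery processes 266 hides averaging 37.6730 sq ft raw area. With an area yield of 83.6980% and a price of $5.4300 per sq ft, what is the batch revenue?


Raw_total = N * avg_area = 266 * 37.6730 = 10021.0180 sq ft
Finished = Raw_total * yield / 100 = 10021.0180 * 83.6980 / 100 = 8387.3916 sq ft
Value = Finished * price = 8387.3916 * 5.4300 = 45543.5366 $


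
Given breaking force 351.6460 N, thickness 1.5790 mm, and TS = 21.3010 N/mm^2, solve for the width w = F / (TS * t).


Formula: w = F / (TS * t)
Substituting: w = 351.6460 / (21.3010 * 1.5790)
Result: 10.4550 mm


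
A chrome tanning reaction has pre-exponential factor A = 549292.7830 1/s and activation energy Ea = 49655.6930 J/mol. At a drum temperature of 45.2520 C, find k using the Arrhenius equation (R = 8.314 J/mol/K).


T_K = T_C + 273.15 = 45.2520 + 273.15 = 318.4020 K
exponent = -Ea / (R * T_K) = -49655.6930 / (8.314 * 318.4020) = -18.7579
k = A * exp(exponent) = 549292.7830 * exp(-18.7579) = 0.00392076 1/s


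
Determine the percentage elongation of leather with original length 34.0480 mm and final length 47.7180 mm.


Formula: Elongation = (Lf - L0) / L0 * 100
Substituting: Elongation = (47.7180 - 34.0480) / 34.0480 * 100
Result: 40.1492 %


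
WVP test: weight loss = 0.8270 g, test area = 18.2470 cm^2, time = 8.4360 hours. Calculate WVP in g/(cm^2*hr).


Formula: WVP = loss / (area * time)
Substituting: WVP = 0.8270 / (18.2470 * 8.4360)
Result: 0.00537251 g/(cm^2*hr)


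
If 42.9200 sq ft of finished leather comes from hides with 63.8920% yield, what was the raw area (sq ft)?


Formula: raw = finished * 100 / yield
Substituting: raw = 42.9200 * 100 / 63.8920
Result: 67.1759 sq ft


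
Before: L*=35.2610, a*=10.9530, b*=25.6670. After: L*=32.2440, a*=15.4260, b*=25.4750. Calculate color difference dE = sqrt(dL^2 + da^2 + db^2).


dL = -3.0170, da = 4.4730, db = -0.1920
dE = sqrt((-3.0170)^2 + 4.4730^2 + (-0.1920)^2) = 5.3988


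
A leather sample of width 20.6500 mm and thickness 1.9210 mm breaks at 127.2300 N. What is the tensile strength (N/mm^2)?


Formula: TS = force / (width * thickness)
Substituting: TS = 127.2300 / (20.6500 * 1.9210)
Result: 3.2073 N/mm^2


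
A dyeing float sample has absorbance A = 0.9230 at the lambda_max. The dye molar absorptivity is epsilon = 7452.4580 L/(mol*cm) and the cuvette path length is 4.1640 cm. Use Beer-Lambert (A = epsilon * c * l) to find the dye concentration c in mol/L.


Formula: c = A / (epsilon * l)
Substituting: c = 0.9230 / (7452.4580 * 4.1640)
Result: 2.9743e-05 mol/L


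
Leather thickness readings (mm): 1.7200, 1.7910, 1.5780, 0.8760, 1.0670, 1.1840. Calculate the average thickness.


Formula: Average = sum / n
Substituting: Average = 8.2160 / 6
Result: 1.3693 mm


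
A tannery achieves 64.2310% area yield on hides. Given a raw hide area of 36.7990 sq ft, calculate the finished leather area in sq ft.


Formula: finished = raw * yield / 100
Substituting: finished = 36.7990 * 64.2310 / 100
Result: 23.6364 sq ft
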